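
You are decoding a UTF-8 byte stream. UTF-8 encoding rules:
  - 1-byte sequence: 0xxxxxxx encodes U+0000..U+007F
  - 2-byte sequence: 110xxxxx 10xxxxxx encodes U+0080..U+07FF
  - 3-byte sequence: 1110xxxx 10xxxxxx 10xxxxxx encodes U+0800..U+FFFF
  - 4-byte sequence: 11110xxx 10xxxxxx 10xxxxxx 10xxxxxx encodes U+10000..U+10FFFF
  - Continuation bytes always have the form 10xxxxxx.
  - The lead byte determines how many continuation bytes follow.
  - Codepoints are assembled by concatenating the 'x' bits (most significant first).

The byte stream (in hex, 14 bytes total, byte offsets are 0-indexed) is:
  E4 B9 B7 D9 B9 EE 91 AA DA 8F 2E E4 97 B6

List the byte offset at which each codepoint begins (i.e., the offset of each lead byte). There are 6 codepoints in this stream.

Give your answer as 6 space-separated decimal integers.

Byte[0]=E4: 3-byte lead, need 2 cont bytes. acc=0x4
Byte[1]=B9: continuation. acc=(acc<<6)|0x39=0x139
Byte[2]=B7: continuation. acc=(acc<<6)|0x37=0x4E77
Completed: cp=U+4E77 (starts at byte 0)
Byte[3]=D9: 2-byte lead, need 1 cont bytes. acc=0x19
Byte[4]=B9: continuation. acc=(acc<<6)|0x39=0x679
Completed: cp=U+0679 (starts at byte 3)
Byte[5]=EE: 3-byte lead, need 2 cont bytes. acc=0xE
Byte[6]=91: continuation. acc=(acc<<6)|0x11=0x391
Byte[7]=AA: continuation. acc=(acc<<6)|0x2A=0xE46A
Completed: cp=U+E46A (starts at byte 5)
Byte[8]=DA: 2-byte lead, need 1 cont bytes. acc=0x1A
Byte[9]=8F: continuation. acc=(acc<<6)|0x0F=0x68F
Completed: cp=U+068F (starts at byte 8)
Byte[10]=2E: 1-byte ASCII. cp=U+002E
Byte[11]=E4: 3-byte lead, need 2 cont bytes. acc=0x4
Byte[12]=97: continuation. acc=(acc<<6)|0x17=0x117
Byte[13]=B6: continuation. acc=(acc<<6)|0x36=0x45F6
Completed: cp=U+45F6 (starts at byte 11)

Answer: 0 3 5 8 10 11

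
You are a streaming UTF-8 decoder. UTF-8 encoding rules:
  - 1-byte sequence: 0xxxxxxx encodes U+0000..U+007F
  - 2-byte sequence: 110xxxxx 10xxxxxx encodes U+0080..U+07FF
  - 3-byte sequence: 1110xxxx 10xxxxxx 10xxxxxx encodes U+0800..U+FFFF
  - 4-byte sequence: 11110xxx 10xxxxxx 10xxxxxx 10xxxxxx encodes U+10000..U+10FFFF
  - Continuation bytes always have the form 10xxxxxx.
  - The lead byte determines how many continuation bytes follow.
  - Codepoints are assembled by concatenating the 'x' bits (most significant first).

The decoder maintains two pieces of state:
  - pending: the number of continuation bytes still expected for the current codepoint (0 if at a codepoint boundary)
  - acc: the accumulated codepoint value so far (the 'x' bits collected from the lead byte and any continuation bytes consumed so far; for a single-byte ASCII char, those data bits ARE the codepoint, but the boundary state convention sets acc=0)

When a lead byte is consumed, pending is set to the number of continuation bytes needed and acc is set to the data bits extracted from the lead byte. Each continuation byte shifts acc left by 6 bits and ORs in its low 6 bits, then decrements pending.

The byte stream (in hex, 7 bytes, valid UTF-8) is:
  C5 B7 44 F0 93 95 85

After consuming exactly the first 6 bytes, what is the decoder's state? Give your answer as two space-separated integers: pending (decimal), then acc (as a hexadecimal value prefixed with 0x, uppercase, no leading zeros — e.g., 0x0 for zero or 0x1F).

Answer: 1 0x4D5

Derivation:
Byte[0]=C5: 2-byte lead. pending=1, acc=0x5
Byte[1]=B7: continuation. acc=(acc<<6)|0x37=0x177, pending=0
Byte[2]=44: 1-byte. pending=0, acc=0x0
Byte[3]=F0: 4-byte lead. pending=3, acc=0x0
Byte[4]=93: continuation. acc=(acc<<6)|0x13=0x13, pending=2
Byte[5]=95: continuation. acc=(acc<<6)|0x15=0x4D5, pending=1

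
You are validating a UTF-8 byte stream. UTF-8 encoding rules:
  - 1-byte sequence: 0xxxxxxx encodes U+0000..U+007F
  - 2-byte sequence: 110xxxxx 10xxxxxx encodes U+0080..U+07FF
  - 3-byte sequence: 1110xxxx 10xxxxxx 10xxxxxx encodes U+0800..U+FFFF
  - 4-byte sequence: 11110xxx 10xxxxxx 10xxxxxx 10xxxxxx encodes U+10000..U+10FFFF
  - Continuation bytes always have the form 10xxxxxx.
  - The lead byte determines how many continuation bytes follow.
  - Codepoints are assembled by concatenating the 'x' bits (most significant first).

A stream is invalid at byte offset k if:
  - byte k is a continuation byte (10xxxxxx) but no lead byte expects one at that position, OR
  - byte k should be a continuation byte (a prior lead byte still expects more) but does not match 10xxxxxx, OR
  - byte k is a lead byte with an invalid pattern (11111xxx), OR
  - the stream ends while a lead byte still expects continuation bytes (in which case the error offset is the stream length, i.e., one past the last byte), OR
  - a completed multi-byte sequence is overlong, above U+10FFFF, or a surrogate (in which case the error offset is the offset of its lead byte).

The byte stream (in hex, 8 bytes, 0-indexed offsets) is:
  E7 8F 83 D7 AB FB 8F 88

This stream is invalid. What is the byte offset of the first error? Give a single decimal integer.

Answer: 5

Derivation:
Byte[0]=E7: 3-byte lead, need 2 cont bytes. acc=0x7
Byte[1]=8F: continuation. acc=(acc<<6)|0x0F=0x1CF
Byte[2]=83: continuation. acc=(acc<<6)|0x03=0x73C3
Completed: cp=U+73C3 (starts at byte 0)
Byte[3]=D7: 2-byte lead, need 1 cont bytes. acc=0x17
Byte[4]=AB: continuation. acc=(acc<<6)|0x2B=0x5EB
Completed: cp=U+05EB (starts at byte 3)
Byte[5]=FB: INVALID lead byte (not 0xxx/110x/1110/11110)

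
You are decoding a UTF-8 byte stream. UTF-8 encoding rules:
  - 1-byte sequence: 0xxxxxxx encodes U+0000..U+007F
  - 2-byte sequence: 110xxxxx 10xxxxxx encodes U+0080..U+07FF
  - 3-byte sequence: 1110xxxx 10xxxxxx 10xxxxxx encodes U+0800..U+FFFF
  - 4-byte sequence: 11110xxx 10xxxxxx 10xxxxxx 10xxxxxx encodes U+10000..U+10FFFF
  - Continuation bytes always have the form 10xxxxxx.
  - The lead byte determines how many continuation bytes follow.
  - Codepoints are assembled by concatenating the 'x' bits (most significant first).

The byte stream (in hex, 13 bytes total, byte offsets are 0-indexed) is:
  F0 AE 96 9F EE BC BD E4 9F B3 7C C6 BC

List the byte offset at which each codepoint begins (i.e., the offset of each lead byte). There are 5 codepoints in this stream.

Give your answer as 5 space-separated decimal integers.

Answer: 0 4 7 10 11

Derivation:
Byte[0]=F0: 4-byte lead, need 3 cont bytes. acc=0x0
Byte[1]=AE: continuation. acc=(acc<<6)|0x2E=0x2E
Byte[2]=96: continuation. acc=(acc<<6)|0x16=0xB96
Byte[3]=9F: continuation. acc=(acc<<6)|0x1F=0x2E59F
Completed: cp=U+2E59F (starts at byte 0)
Byte[4]=EE: 3-byte lead, need 2 cont bytes. acc=0xE
Byte[5]=BC: continuation. acc=(acc<<6)|0x3C=0x3BC
Byte[6]=BD: continuation. acc=(acc<<6)|0x3D=0xEF3D
Completed: cp=U+EF3D (starts at byte 4)
Byte[7]=E4: 3-byte lead, need 2 cont bytes. acc=0x4
Byte[8]=9F: continuation. acc=(acc<<6)|0x1F=0x11F
Byte[9]=B3: continuation. acc=(acc<<6)|0x33=0x47F3
Completed: cp=U+47F3 (starts at byte 7)
Byte[10]=7C: 1-byte ASCII. cp=U+007C
Byte[11]=C6: 2-byte lead, need 1 cont bytes. acc=0x6
Byte[12]=BC: continuation. acc=(acc<<6)|0x3C=0x1BC
Completed: cp=U+01BC (starts at byte 11)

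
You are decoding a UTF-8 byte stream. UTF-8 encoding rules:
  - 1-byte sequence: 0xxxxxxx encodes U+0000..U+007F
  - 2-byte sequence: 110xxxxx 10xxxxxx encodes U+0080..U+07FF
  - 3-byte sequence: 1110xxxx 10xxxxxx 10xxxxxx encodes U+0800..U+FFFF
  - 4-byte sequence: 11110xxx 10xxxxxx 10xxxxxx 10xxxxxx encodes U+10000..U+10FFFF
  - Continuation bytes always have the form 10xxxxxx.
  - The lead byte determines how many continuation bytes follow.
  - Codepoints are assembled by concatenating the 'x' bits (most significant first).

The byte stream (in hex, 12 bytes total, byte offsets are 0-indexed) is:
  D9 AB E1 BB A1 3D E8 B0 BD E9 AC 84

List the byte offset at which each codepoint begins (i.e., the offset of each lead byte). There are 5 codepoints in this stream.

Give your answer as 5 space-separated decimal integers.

Byte[0]=D9: 2-byte lead, need 1 cont bytes. acc=0x19
Byte[1]=AB: continuation. acc=(acc<<6)|0x2B=0x66B
Completed: cp=U+066B (starts at byte 0)
Byte[2]=E1: 3-byte lead, need 2 cont bytes. acc=0x1
Byte[3]=BB: continuation. acc=(acc<<6)|0x3B=0x7B
Byte[4]=A1: continuation. acc=(acc<<6)|0x21=0x1EE1
Completed: cp=U+1EE1 (starts at byte 2)
Byte[5]=3D: 1-byte ASCII. cp=U+003D
Byte[6]=E8: 3-byte lead, need 2 cont bytes. acc=0x8
Byte[7]=B0: continuation. acc=(acc<<6)|0x30=0x230
Byte[8]=BD: continuation. acc=(acc<<6)|0x3D=0x8C3D
Completed: cp=U+8C3D (starts at byte 6)
Byte[9]=E9: 3-byte lead, need 2 cont bytes. acc=0x9
Byte[10]=AC: continuation. acc=(acc<<6)|0x2C=0x26C
Byte[11]=84: continuation. acc=(acc<<6)|0x04=0x9B04
Completed: cp=U+9B04 (starts at byte 9)

Answer: 0 2 5 6 9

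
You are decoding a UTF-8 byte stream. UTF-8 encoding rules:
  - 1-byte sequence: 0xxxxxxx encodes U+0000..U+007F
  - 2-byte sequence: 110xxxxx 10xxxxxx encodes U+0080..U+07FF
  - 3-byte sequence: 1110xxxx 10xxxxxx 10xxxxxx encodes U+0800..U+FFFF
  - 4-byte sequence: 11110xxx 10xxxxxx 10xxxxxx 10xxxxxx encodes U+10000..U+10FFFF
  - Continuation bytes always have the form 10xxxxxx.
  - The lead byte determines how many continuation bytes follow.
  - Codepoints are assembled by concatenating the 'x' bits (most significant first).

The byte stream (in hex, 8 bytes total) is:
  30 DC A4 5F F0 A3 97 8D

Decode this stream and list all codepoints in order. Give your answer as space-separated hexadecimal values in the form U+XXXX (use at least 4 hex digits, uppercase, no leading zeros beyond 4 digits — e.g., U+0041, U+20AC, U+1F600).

Byte[0]=30: 1-byte ASCII. cp=U+0030
Byte[1]=DC: 2-byte lead, need 1 cont bytes. acc=0x1C
Byte[2]=A4: continuation. acc=(acc<<6)|0x24=0x724
Completed: cp=U+0724 (starts at byte 1)
Byte[3]=5F: 1-byte ASCII. cp=U+005F
Byte[4]=F0: 4-byte lead, need 3 cont bytes. acc=0x0
Byte[5]=A3: continuation. acc=(acc<<6)|0x23=0x23
Byte[6]=97: continuation. acc=(acc<<6)|0x17=0x8D7
Byte[7]=8D: continuation. acc=(acc<<6)|0x0D=0x235CD
Completed: cp=U+235CD (starts at byte 4)

Answer: U+0030 U+0724 U+005F U+235CD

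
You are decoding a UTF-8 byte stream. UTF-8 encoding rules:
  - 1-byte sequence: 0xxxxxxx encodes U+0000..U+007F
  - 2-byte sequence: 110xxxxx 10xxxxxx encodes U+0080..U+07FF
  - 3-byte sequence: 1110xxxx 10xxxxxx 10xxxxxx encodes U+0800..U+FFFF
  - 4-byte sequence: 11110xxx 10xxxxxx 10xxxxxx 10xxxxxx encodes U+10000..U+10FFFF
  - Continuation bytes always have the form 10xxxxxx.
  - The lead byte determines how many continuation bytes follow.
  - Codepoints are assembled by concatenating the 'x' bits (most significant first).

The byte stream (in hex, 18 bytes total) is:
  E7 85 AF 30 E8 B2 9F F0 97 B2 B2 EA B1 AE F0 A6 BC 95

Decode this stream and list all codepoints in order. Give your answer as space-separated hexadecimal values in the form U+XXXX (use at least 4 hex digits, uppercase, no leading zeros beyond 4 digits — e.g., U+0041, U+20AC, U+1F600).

Answer: U+716F U+0030 U+8C9F U+17CB2 U+AC6E U+26F15

Derivation:
Byte[0]=E7: 3-byte lead, need 2 cont bytes. acc=0x7
Byte[1]=85: continuation. acc=(acc<<6)|0x05=0x1C5
Byte[2]=AF: continuation. acc=(acc<<6)|0x2F=0x716F
Completed: cp=U+716F (starts at byte 0)
Byte[3]=30: 1-byte ASCII. cp=U+0030
Byte[4]=E8: 3-byte lead, need 2 cont bytes. acc=0x8
Byte[5]=B2: continuation. acc=(acc<<6)|0x32=0x232
Byte[6]=9F: continuation. acc=(acc<<6)|0x1F=0x8C9F
Completed: cp=U+8C9F (starts at byte 4)
Byte[7]=F0: 4-byte lead, need 3 cont bytes. acc=0x0
Byte[8]=97: continuation. acc=(acc<<6)|0x17=0x17
Byte[9]=B2: continuation. acc=(acc<<6)|0x32=0x5F2
Byte[10]=B2: continuation. acc=(acc<<6)|0x32=0x17CB2
Completed: cp=U+17CB2 (starts at byte 7)
Byte[11]=EA: 3-byte lead, need 2 cont bytes. acc=0xA
Byte[12]=B1: continuation. acc=(acc<<6)|0x31=0x2B1
Byte[13]=AE: continuation. acc=(acc<<6)|0x2E=0xAC6E
Completed: cp=U+AC6E (starts at byte 11)
Byte[14]=F0: 4-byte lead, need 3 cont bytes. acc=0x0
Byte[15]=A6: continuation. acc=(acc<<6)|0x26=0x26
Byte[16]=BC: continuation. acc=(acc<<6)|0x3C=0x9BC
Byte[17]=95: continuation. acc=(acc<<6)|0x15=0x26F15
Completed: cp=U+26F15 (starts at byte 14)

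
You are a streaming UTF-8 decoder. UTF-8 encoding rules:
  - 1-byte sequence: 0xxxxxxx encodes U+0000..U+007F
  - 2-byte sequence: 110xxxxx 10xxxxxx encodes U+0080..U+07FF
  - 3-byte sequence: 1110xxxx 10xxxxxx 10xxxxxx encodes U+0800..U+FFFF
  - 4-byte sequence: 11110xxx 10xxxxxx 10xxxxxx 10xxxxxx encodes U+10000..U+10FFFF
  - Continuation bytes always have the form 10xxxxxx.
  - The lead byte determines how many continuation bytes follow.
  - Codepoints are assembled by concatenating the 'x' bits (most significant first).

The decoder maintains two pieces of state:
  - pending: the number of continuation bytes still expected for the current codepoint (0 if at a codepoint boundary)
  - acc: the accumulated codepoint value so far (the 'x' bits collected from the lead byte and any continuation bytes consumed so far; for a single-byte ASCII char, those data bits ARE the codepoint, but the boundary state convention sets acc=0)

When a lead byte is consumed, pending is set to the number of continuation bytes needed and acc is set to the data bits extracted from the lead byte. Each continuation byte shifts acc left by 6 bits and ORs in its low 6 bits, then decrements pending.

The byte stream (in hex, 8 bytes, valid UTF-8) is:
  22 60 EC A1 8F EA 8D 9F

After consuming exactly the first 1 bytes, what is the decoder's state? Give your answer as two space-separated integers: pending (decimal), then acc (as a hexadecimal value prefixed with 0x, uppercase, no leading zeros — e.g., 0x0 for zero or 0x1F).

Byte[0]=22: 1-byte. pending=0, acc=0x0

Answer: 0 0x0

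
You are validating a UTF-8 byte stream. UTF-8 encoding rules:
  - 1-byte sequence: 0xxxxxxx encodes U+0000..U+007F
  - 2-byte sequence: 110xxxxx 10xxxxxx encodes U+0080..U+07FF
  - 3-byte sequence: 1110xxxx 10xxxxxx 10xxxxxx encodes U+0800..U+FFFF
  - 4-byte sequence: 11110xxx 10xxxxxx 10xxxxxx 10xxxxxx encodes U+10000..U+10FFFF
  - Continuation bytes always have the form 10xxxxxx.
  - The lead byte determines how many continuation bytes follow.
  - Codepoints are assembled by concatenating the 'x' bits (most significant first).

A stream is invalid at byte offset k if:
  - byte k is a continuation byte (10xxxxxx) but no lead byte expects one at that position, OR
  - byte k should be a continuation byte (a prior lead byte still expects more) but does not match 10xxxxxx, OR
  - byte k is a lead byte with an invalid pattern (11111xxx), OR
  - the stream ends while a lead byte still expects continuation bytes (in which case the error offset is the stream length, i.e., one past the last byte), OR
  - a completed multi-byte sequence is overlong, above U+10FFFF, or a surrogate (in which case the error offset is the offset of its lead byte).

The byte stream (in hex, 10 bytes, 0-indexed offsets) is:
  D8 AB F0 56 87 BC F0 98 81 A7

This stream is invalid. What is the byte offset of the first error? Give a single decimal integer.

Answer: 3

Derivation:
Byte[0]=D8: 2-byte lead, need 1 cont bytes. acc=0x18
Byte[1]=AB: continuation. acc=(acc<<6)|0x2B=0x62B
Completed: cp=U+062B (starts at byte 0)
Byte[2]=F0: 4-byte lead, need 3 cont bytes. acc=0x0
Byte[3]=56: expected 10xxxxxx continuation. INVALID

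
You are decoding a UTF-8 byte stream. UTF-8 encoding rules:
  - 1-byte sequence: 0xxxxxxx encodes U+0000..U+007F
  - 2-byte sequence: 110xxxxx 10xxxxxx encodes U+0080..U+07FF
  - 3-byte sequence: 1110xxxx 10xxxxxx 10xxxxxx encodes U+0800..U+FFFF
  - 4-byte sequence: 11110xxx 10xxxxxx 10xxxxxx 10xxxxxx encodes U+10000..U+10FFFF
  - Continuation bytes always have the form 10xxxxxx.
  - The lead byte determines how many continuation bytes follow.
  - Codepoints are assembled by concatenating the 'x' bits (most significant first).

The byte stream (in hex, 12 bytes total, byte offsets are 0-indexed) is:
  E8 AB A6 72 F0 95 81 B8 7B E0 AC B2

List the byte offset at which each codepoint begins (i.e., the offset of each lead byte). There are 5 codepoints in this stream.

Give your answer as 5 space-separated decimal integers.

Answer: 0 3 4 8 9

Derivation:
Byte[0]=E8: 3-byte lead, need 2 cont bytes. acc=0x8
Byte[1]=AB: continuation. acc=(acc<<6)|0x2B=0x22B
Byte[2]=A6: continuation. acc=(acc<<6)|0x26=0x8AE6
Completed: cp=U+8AE6 (starts at byte 0)
Byte[3]=72: 1-byte ASCII. cp=U+0072
Byte[4]=F0: 4-byte lead, need 3 cont bytes. acc=0x0
Byte[5]=95: continuation. acc=(acc<<6)|0x15=0x15
Byte[6]=81: continuation. acc=(acc<<6)|0x01=0x541
Byte[7]=B8: continuation. acc=(acc<<6)|0x38=0x15078
Completed: cp=U+15078 (starts at byte 4)
Byte[8]=7B: 1-byte ASCII. cp=U+007B
Byte[9]=E0: 3-byte lead, need 2 cont bytes. acc=0x0
Byte[10]=AC: continuation. acc=(acc<<6)|0x2C=0x2C
Byte[11]=B2: continuation. acc=(acc<<6)|0x32=0xB32
Completed: cp=U+0B32 (starts at byte 9)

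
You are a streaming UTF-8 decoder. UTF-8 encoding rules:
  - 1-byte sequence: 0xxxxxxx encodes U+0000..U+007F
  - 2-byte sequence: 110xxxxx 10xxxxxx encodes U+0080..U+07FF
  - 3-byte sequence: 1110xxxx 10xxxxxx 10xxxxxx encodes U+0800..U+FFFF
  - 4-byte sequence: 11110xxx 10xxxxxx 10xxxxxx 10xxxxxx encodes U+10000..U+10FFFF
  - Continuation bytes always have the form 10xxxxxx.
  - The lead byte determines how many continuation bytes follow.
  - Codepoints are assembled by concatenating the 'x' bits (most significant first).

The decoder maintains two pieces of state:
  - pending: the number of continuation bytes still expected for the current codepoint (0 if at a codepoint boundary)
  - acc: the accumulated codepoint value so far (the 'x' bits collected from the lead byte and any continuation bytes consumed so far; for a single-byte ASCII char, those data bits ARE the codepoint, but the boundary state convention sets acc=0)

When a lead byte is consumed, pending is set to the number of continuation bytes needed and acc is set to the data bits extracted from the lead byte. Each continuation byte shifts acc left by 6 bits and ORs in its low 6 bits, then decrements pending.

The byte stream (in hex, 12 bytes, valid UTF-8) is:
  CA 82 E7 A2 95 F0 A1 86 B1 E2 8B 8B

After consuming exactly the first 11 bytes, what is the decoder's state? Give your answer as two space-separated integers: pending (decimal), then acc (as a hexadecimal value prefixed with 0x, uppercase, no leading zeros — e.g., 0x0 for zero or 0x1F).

Answer: 1 0x8B

Derivation:
Byte[0]=CA: 2-byte lead. pending=1, acc=0xA
Byte[1]=82: continuation. acc=(acc<<6)|0x02=0x282, pending=0
Byte[2]=E7: 3-byte lead. pending=2, acc=0x7
Byte[3]=A2: continuation. acc=(acc<<6)|0x22=0x1E2, pending=1
Byte[4]=95: continuation. acc=(acc<<6)|0x15=0x7895, pending=0
Byte[5]=F0: 4-byte lead. pending=3, acc=0x0
Byte[6]=A1: continuation. acc=(acc<<6)|0x21=0x21, pending=2
Byte[7]=86: continuation. acc=(acc<<6)|0x06=0x846, pending=1
Byte[8]=B1: continuation. acc=(acc<<6)|0x31=0x211B1, pending=0
Byte[9]=E2: 3-byte lead. pending=2, acc=0x2
Byte[10]=8B: continuation. acc=(acc<<6)|0x0B=0x8B, pending=1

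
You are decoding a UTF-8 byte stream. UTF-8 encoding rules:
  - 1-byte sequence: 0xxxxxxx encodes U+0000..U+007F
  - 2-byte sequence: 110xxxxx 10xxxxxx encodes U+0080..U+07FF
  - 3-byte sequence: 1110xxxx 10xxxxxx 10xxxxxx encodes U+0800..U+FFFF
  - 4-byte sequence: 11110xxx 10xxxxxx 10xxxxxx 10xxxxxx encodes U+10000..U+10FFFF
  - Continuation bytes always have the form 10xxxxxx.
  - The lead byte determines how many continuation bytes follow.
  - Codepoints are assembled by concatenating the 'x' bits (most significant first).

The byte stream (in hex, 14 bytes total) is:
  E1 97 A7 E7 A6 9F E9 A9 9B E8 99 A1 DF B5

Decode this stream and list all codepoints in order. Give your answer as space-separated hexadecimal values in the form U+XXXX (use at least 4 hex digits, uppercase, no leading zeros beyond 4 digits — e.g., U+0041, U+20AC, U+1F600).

Answer: U+15E7 U+799F U+9A5B U+8661 U+07F5

Derivation:
Byte[0]=E1: 3-byte lead, need 2 cont bytes. acc=0x1
Byte[1]=97: continuation. acc=(acc<<6)|0x17=0x57
Byte[2]=A7: continuation. acc=(acc<<6)|0x27=0x15E7
Completed: cp=U+15E7 (starts at byte 0)
Byte[3]=E7: 3-byte lead, need 2 cont bytes. acc=0x7
Byte[4]=A6: continuation. acc=(acc<<6)|0x26=0x1E6
Byte[5]=9F: continuation. acc=(acc<<6)|0x1F=0x799F
Completed: cp=U+799F (starts at byte 3)
Byte[6]=E9: 3-byte lead, need 2 cont bytes. acc=0x9
Byte[7]=A9: continuation. acc=(acc<<6)|0x29=0x269
Byte[8]=9B: continuation. acc=(acc<<6)|0x1B=0x9A5B
Completed: cp=U+9A5B (starts at byte 6)
Byte[9]=E8: 3-byte lead, need 2 cont bytes. acc=0x8
Byte[10]=99: continuation. acc=(acc<<6)|0x19=0x219
Byte[11]=A1: continuation. acc=(acc<<6)|0x21=0x8661
Completed: cp=U+8661 (starts at byte 9)
Byte[12]=DF: 2-byte lead, need 1 cont bytes. acc=0x1F
Byte[13]=B5: continuation. acc=(acc<<6)|0x35=0x7F5
Completed: cp=U+07F5 (starts at byte 12)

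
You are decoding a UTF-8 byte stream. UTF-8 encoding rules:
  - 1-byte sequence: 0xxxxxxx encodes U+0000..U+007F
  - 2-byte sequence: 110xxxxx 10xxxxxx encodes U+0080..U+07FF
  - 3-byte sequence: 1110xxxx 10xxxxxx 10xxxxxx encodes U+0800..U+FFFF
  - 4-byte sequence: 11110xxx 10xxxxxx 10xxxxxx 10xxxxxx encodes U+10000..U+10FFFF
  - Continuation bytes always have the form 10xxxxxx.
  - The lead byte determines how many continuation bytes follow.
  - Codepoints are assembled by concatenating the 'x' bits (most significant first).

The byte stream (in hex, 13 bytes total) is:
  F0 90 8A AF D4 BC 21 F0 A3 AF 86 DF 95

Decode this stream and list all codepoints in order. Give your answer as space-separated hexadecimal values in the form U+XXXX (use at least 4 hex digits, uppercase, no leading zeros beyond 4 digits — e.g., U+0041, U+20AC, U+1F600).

Byte[0]=F0: 4-byte lead, need 3 cont bytes. acc=0x0
Byte[1]=90: continuation. acc=(acc<<6)|0x10=0x10
Byte[2]=8A: continuation. acc=(acc<<6)|0x0A=0x40A
Byte[3]=AF: continuation. acc=(acc<<6)|0x2F=0x102AF
Completed: cp=U+102AF (starts at byte 0)
Byte[4]=D4: 2-byte lead, need 1 cont bytes. acc=0x14
Byte[5]=BC: continuation. acc=(acc<<6)|0x3C=0x53C
Completed: cp=U+053C (starts at byte 4)
Byte[6]=21: 1-byte ASCII. cp=U+0021
Byte[7]=F0: 4-byte lead, need 3 cont bytes. acc=0x0
Byte[8]=A3: continuation. acc=(acc<<6)|0x23=0x23
Byte[9]=AF: continuation. acc=(acc<<6)|0x2F=0x8EF
Byte[10]=86: continuation. acc=(acc<<6)|0x06=0x23BC6
Completed: cp=U+23BC6 (starts at byte 7)
Byte[11]=DF: 2-byte lead, need 1 cont bytes. acc=0x1F
Byte[12]=95: continuation. acc=(acc<<6)|0x15=0x7D5
Completed: cp=U+07D5 (starts at byte 11)

Answer: U+102AF U+053C U+0021 U+23BC6 U+07D5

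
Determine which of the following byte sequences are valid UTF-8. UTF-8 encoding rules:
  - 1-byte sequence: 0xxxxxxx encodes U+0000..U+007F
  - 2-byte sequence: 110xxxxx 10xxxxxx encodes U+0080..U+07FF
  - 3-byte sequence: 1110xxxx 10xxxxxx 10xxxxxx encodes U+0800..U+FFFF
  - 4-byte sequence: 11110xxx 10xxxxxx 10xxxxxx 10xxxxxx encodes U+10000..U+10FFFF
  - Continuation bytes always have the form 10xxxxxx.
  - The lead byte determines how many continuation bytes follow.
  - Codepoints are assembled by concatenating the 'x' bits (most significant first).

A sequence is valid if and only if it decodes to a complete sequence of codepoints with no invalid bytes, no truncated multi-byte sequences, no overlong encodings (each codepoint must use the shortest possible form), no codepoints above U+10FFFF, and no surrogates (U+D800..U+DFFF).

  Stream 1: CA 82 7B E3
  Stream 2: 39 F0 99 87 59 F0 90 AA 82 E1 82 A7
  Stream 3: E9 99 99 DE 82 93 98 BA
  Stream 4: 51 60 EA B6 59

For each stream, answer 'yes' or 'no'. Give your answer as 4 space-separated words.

Answer: no no no no

Derivation:
Stream 1: error at byte offset 4. INVALID
Stream 2: error at byte offset 4. INVALID
Stream 3: error at byte offset 5. INVALID
Stream 4: error at byte offset 4. INVALID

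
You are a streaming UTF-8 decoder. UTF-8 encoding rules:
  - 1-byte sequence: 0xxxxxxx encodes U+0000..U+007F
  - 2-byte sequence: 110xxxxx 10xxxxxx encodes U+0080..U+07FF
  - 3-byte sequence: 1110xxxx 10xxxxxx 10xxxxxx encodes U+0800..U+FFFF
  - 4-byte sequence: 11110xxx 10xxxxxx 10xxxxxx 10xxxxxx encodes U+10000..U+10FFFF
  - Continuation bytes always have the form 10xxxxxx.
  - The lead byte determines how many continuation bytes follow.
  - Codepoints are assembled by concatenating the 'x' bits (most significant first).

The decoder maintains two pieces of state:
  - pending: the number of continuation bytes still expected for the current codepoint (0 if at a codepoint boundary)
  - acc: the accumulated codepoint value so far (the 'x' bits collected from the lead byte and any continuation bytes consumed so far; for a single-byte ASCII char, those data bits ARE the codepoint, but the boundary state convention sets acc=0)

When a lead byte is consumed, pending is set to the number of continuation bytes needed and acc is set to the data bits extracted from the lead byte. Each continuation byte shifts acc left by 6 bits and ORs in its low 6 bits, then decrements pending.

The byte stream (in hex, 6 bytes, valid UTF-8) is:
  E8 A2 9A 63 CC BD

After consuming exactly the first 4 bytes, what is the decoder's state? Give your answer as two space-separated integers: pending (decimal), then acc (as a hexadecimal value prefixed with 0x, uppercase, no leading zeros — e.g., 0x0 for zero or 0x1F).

Answer: 0 0x0

Derivation:
Byte[0]=E8: 3-byte lead. pending=2, acc=0x8
Byte[1]=A2: continuation. acc=(acc<<6)|0x22=0x222, pending=1
Byte[2]=9A: continuation. acc=(acc<<6)|0x1A=0x889A, pending=0
Byte[3]=63: 1-byte. pending=0, acc=0x0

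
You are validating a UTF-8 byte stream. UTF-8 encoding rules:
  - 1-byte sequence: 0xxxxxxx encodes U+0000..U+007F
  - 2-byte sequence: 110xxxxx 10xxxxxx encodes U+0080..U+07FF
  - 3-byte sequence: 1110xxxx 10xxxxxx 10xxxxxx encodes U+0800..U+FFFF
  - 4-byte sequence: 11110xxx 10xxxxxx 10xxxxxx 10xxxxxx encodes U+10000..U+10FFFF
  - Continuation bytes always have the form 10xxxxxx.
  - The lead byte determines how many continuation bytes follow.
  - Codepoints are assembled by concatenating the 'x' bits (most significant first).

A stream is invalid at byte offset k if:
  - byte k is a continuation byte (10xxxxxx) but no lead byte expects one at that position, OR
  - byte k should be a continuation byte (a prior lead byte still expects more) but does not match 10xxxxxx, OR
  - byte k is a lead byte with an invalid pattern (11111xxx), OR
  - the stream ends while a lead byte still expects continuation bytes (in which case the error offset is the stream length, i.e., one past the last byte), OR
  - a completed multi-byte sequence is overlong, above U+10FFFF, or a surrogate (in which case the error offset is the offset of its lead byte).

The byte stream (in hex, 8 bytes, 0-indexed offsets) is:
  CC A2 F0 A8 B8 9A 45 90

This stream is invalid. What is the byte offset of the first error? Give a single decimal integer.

Answer: 7

Derivation:
Byte[0]=CC: 2-byte lead, need 1 cont bytes. acc=0xC
Byte[1]=A2: continuation. acc=(acc<<6)|0x22=0x322
Completed: cp=U+0322 (starts at byte 0)
Byte[2]=F0: 4-byte lead, need 3 cont bytes. acc=0x0
Byte[3]=A8: continuation. acc=(acc<<6)|0x28=0x28
Byte[4]=B8: continuation. acc=(acc<<6)|0x38=0xA38
Byte[5]=9A: continuation. acc=(acc<<6)|0x1A=0x28E1A
Completed: cp=U+28E1A (starts at byte 2)
Byte[6]=45: 1-byte ASCII. cp=U+0045
Byte[7]=90: INVALID lead byte (not 0xxx/110x/1110/11110)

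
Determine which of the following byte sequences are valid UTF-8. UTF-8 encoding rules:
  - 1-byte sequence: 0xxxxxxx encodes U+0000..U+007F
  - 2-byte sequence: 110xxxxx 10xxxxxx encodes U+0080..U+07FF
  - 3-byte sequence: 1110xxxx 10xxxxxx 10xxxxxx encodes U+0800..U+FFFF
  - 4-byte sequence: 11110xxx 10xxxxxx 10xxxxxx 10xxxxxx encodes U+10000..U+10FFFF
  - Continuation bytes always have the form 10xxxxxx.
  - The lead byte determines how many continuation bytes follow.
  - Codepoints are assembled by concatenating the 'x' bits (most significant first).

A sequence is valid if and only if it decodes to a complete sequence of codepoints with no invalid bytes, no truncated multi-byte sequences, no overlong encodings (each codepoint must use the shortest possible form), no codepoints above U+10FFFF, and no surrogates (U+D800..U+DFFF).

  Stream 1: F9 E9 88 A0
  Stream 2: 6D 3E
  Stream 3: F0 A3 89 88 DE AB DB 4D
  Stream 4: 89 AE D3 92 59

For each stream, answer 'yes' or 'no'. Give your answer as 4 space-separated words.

Stream 1: error at byte offset 0. INVALID
Stream 2: decodes cleanly. VALID
Stream 3: error at byte offset 7. INVALID
Stream 4: error at byte offset 0. INVALID

Answer: no yes no no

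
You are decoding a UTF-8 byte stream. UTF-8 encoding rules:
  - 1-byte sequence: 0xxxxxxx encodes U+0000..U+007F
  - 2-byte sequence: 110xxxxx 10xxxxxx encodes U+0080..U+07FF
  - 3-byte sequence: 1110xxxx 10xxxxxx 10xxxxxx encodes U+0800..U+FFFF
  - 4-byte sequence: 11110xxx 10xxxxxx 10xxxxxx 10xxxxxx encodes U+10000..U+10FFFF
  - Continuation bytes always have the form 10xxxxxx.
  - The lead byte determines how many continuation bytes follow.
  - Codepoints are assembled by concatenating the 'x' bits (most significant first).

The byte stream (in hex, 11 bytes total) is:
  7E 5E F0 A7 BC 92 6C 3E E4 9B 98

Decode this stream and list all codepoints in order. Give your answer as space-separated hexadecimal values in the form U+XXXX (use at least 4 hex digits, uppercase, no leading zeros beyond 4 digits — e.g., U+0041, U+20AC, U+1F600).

Answer: U+007E U+005E U+27F12 U+006C U+003E U+46D8

Derivation:
Byte[0]=7E: 1-byte ASCII. cp=U+007E
Byte[1]=5E: 1-byte ASCII. cp=U+005E
Byte[2]=F0: 4-byte lead, need 3 cont bytes. acc=0x0
Byte[3]=A7: continuation. acc=(acc<<6)|0x27=0x27
Byte[4]=BC: continuation. acc=(acc<<6)|0x3C=0x9FC
Byte[5]=92: continuation. acc=(acc<<6)|0x12=0x27F12
Completed: cp=U+27F12 (starts at byte 2)
Byte[6]=6C: 1-byte ASCII. cp=U+006C
Byte[7]=3E: 1-byte ASCII. cp=U+003E
Byte[8]=E4: 3-byte lead, need 2 cont bytes. acc=0x4
Byte[9]=9B: continuation. acc=(acc<<6)|0x1B=0x11B
Byte[10]=98: continuation. acc=(acc<<6)|0x18=0x46D8
Completed: cp=U+46D8 (starts at byte 8)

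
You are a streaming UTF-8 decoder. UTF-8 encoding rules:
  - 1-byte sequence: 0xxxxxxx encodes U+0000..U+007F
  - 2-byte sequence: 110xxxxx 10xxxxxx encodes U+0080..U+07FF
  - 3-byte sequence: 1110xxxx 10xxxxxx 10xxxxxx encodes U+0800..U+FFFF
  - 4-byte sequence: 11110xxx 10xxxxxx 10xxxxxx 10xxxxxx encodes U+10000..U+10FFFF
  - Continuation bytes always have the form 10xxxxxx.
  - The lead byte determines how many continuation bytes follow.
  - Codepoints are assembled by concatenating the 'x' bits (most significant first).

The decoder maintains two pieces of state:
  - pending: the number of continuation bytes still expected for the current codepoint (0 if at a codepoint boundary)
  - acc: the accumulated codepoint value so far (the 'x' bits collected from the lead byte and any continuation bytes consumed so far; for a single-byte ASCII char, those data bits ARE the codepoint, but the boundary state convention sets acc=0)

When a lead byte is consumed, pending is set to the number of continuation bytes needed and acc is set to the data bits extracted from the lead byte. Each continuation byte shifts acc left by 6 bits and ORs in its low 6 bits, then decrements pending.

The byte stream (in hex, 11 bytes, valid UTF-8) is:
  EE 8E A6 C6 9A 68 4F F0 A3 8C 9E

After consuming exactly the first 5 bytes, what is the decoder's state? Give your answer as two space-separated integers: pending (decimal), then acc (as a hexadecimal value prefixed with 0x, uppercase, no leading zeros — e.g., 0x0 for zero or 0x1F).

Answer: 0 0x19A

Derivation:
Byte[0]=EE: 3-byte lead. pending=2, acc=0xE
Byte[1]=8E: continuation. acc=(acc<<6)|0x0E=0x38E, pending=1
Byte[2]=A6: continuation. acc=(acc<<6)|0x26=0xE3A6, pending=0
Byte[3]=C6: 2-byte lead. pending=1, acc=0x6
Byte[4]=9A: continuation. acc=(acc<<6)|0x1A=0x19A, pending=0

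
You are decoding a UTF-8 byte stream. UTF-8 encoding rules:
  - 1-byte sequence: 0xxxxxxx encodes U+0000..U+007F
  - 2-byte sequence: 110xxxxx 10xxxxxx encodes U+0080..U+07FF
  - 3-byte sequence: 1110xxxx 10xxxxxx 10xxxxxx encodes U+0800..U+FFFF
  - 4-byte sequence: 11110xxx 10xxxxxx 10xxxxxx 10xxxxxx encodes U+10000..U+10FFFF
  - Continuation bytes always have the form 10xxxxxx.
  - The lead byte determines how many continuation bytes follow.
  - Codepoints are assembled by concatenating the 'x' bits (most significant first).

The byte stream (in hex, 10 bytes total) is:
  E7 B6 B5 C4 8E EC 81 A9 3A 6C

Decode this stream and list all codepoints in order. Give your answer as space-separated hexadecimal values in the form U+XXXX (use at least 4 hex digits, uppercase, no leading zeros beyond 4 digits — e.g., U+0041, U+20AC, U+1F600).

Byte[0]=E7: 3-byte lead, need 2 cont bytes. acc=0x7
Byte[1]=B6: continuation. acc=(acc<<6)|0x36=0x1F6
Byte[2]=B5: continuation. acc=(acc<<6)|0x35=0x7DB5
Completed: cp=U+7DB5 (starts at byte 0)
Byte[3]=C4: 2-byte lead, need 1 cont bytes. acc=0x4
Byte[4]=8E: continuation. acc=(acc<<6)|0x0E=0x10E
Completed: cp=U+010E (starts at byte 3)
Byte[5]=EC: 3-byte lead, need 2 cont bytes. acc=0xC
Byte[6]=81: continuation. acc=(acc<<6)|0x01=0x301
Byte[7]=A9: continuation. acc=(acc<<6)|0x29=0xC069
Completed: cp=U+C069 (starts at byte 5)
Byte[8]=3A: 1-byte ASCII. cp=U+003A
Byte[9]=6C: 1-byte ASCII. cp=U+006C

Answer: U+7DB5 U+010E U+C069 U+003A U+006C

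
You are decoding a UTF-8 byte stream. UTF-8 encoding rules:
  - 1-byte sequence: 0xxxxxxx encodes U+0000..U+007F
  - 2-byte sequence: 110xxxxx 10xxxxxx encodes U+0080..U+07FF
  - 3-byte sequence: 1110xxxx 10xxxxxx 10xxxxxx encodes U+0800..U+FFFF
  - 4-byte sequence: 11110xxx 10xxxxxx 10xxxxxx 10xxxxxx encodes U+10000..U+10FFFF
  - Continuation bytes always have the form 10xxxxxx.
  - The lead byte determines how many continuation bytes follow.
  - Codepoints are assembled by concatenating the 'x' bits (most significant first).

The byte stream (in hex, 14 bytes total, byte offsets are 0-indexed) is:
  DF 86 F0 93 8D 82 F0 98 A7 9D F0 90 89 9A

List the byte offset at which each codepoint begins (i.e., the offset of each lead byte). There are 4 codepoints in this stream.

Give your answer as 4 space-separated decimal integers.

Answer: 0 2 6 10

Derivation:
Byte[0]=DF: 2-byte lead, need 1 cont bytes. acc=0x1F
Byte[1]=86: continuation. acc=(acc<<6)|0x06=0x7C6
Completed: cp=U+07C6 (starts at byte 0)
Byte[2]=F0: 4-byte lead, need 3 cont bytes. acc=0x0
Byte[3]=93: continuation. acc=(acc<<6)|0x13=0x13
Byte[4]=8D: continuation. acc=(acc<<6)|0x0D=0x4CD
Byte[5]=82: continuation. acc=(acc<<6)|0x02=0x13342
Completed: cp=U+13342 (starts at byte 2)
Byte[6]=F0: 4-byte lead, need 3 cont bytes. acc=0x0
Byte[7]=98: continuation. acc=(acc<<6)|0x18=0x18
Byte[8]=A7: continuation. acc=(acc<<6)|0x27=0x627
Byte[9]=9D: continuation. acc=(acc<<6)|0x1D=0x189DD
Completed: cp=U+189DD (starts at byte 6)
Byte[10]=F0: 4-byte lead, need 3 cont bytes. acc=0x0
Byte[11]=90: continuation. acc=(acc<<6)|0x10=0x10
Byte[12]=89: continuation. acc=(acc<<6)|0x09=0x409
Byte[13]=9A: continuation. acc=(acc<<6)|0x1A=0x1025A
Completed: cp=U+1025A (starts at byte 10)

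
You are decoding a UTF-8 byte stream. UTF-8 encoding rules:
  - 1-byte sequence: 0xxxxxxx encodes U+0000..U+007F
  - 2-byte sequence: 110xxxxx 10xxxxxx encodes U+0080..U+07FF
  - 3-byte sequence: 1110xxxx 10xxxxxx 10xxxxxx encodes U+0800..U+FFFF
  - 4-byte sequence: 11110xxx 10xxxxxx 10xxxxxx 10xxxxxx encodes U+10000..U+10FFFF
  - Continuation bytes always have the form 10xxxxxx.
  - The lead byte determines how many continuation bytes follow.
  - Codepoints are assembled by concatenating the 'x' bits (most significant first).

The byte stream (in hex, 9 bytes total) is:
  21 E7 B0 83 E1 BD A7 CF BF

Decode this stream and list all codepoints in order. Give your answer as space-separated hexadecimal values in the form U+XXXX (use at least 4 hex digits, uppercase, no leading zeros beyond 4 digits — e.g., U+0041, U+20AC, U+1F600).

Byte[0]=21: 1-byte ASCII. cp=U+0021
Byte[1]=E7: 3-byte lead, need 2 cont bytes. acc=0x7
Byte[2]=B0: continuation. acc=(acc<<6)|0x30=0x1F0
Byte[3]=83: continuation. acc=(acc<<6)|0x03=0x7C03
Completed: cp=U+7C03 (starts at byte 1)
Byte[4]=E1: 3-byte lead, need 2 cont bytes. acc=0x1
Byte[5]=BD: continuation. acc=(acc<<6)|0x3D=0x7D
Byte[6]=A7: continuation. acc=(acc<<6)|0x27=0x1F67
Completed: cp=U+1F67 (starts at byte 4)
Byte[7]=CF: 2-byte lead, need 1 cont bytes. acc=0xF
Byte[8]=BF: continuation. acc=(acc<<6)|0x3F=0x3FF
Completed: cp=U+03FF (starts at byte 7)

Answer: U+0021 U+7C03 U+1F67 U+03FF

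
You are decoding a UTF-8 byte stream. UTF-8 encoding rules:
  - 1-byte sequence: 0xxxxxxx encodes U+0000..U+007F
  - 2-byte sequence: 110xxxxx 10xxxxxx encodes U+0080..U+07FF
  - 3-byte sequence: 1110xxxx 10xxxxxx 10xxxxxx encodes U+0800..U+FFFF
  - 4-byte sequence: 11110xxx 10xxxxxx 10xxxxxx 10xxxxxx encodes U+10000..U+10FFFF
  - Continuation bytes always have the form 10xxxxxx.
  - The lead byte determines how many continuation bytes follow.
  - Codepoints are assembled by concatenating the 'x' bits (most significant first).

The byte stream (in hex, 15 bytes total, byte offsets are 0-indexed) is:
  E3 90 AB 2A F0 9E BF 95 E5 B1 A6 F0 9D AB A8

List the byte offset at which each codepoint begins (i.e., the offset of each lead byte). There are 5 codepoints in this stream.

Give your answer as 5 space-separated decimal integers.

Byte[0]=E3: 3-byte lead, need 2 cont bytes. acc=0x3
Byte[1]=90: continuation. acc=(acc<<6)|0x10=0xD0
Byte[2]=AB: continuation. acc=(acc<<6)|0x2B=0x342B
Completed: cp=U+342B (starts at byte 0)
Byte[3]=2A: 1-byte ASCII. cp=U+002A
Byte[4]=F0: 4-byte lead, need 3 cont bytes. acc=0x0
Byte[5]=9E: continuation. acc=(acc<<6)|0x1E=0x1E
Byte[6]=BF: continuation. acc=(acc<<6)|0x3F=0x7BF
Byte[7]=95: continuation. acc=(acc<<6)|0x15=0x1EFD5
Completed: cp=U+1EFD5 (starts at byte 4)
Byte[8]=E5: 3-byte lead, need 2 cont bytes. acc=0x5
Byte[9]=B1: continuation. acc=(acc<<6)|0x31=0x171
Byte[10]=A6: continuation. acc=(acc<<6)|0x26=0x5C66
Completed: cp=U+5C66 (starts at byte 8)
Byte[11]=F0: 4-byte lead, need 3 cont bytes. acc=0x0
Byte[12]=9D: continuation. acc=(acc<<6)|0x1D=0x1D
Byte[13]=AB: continuation. acc=(acc<<6)|0x2B=0x76B
Byte[14]=A8: continuation. acc=(acc<<6)|0x28=0x1DAE8
Completed: cp=U+1DAE8 (starts at byte 11)

Answer: 0 3 4 8 11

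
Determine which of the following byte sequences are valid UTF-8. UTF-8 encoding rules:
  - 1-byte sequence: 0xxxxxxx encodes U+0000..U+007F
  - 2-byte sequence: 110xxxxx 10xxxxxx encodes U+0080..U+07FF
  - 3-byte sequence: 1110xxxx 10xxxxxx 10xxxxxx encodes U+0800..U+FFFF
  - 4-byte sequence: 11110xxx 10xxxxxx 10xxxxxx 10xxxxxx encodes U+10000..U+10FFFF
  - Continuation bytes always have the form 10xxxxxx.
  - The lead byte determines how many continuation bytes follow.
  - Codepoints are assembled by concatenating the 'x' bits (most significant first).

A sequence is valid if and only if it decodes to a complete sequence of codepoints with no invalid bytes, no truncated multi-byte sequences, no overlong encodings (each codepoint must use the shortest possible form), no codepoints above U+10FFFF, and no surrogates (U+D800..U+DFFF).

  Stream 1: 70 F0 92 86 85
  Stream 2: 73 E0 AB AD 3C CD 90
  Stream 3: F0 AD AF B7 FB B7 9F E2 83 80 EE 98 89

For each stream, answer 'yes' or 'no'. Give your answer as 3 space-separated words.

Answer: yes yes no

Derivation:
Stream 1: decodes cleanly. VALID
Stream 2: decodes cleanly. VALID
Stream 3: error at byte offset 4. INVALID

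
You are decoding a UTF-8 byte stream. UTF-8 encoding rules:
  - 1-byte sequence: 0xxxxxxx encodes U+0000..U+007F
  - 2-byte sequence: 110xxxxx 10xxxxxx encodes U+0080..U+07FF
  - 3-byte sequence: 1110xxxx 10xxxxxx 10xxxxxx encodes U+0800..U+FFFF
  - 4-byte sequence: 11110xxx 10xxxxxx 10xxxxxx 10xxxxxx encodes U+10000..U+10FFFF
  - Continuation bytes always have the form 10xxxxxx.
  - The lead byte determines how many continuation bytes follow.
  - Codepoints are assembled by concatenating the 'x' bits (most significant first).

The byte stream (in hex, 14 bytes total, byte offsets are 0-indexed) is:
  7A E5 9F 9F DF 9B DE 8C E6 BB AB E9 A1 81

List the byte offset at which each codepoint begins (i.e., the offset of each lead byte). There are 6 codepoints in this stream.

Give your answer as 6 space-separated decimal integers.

Byte[0]=7A: 1-byte ASCII. cp=U+007A
Byte[1]=E5: 3-byte lead, need 2 cont bytes. acc=0x5
Byte[2]=9F: continuation. acc=(acc<<6)|0x1F=0x15F
Byte[3]=9F: continuation. acc=(acc<<6)|0x1F=0x57DF
Completed: cp=U+57DF (starts at byte 1)
Byte[4]=DF: 2-byte lead, need 1 cont bytes. acc=0x1F
Byte[5]=9B: continuation. acc=(acc<<6)|0x1B=0x7DB
Completed: cp=U+07DB (starts at byte 4)
Byte[6]=DE: 2-byte lead, need 1 cont bytes. acc=0x1E
Byte[7]=8C: continuation. acc=(acc<<6)|0x0C=0x78C
Completed: cp=U+078C (starts at byte 6)
Byte[8]=E6: 3-byte lead, need 2 cont bytes. acc=0x6
Byte[9]=BB: continuation. acc=(acc<<6)|0x3B=0x1BB
Byte[10]=AB: continuation. acc=(acc<<6)|0x2B=0x6EEB
Completed: cp=U+6EEB (starts at byte 8)
Byte[11]=E9: 3-byte lead, need 2 cont bytes. acc=0x9
Byte[12]=A1: continuation. acc=(acc<<6)|0x21=0x261
Byte[13]=81: continuation. acc=(acc<<6)|0x01=0x9841
Completed: cp=U+9841 (starts at byte 11)

Answer: 0 1 4 6 8 11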